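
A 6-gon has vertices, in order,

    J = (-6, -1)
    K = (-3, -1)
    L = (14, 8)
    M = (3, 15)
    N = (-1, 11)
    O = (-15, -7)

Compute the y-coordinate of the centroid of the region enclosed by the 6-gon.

Apply Gauss's area formula. First the cross-terms c_i = x_i·y_{i+1} − x_{i+1}·y_i:
  3, -10, 186, 48, 172, -27  ⇒  2A = 372, A = 186.
Then Σ (y_i + y_{i+1})·c_i = 6354, so ȳ = 6354 / (6·186) = 353/62.

353/62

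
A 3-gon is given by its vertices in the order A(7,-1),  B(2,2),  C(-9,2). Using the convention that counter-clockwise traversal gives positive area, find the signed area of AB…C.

Cross-terms: 16, 22, -5  ⇒  Σ = 33
Signed area = Σ/2 = 16.5 (positive ⇒ counter-clockwise traversal).

16.5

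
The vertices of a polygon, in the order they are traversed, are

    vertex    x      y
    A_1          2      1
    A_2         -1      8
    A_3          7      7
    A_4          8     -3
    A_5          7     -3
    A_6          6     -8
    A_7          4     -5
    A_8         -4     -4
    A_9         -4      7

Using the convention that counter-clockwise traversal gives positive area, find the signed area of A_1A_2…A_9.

-130

Cross-terms: 17, -63, -77, -3, -38, 2, -36, -44, -18  ⇒  Σ = -260
Signed area = Σ/2 = -130 (negative ⇒ clockwise traversal).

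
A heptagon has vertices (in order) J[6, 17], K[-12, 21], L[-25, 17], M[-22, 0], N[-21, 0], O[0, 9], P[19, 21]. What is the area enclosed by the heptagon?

Σ = (330) + (321) + (374) + (0) + (-189) + (-171) + (197) = 862
Area = |Σ|/2 = 431.

431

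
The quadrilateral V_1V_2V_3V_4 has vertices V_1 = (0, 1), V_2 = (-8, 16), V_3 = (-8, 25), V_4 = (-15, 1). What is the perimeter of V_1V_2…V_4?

66

|V_1V_2| = √((-8)² + (15)²) = √289 = 17
|V_2V_3| = √((0)² + (9)²) = √81 = 9
|V_3V_4| = √((-7)² + (-24)²) = √625 = 25
|V_4V_1| = √((15)² + (0)²) = √225 = 15
Perimeter = 17 + 9 + 25 + 15 = 66.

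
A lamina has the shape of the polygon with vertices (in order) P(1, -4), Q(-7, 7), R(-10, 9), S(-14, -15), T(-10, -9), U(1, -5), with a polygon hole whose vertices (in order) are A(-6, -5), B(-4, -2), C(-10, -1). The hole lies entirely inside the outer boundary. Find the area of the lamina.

139

Outer boundary:
Apply the surveyor's formula: 2A = Σ (x_i·y_{i+1} − x_{i+1}·y_i), indices taken mod 6.
Σ = (-21) + (7) + (276) + (-24) + (59) + (1) = 298
Area = |Σ|/2 = 149.
Hole:
Apply the surveyor's formula: 2A = Σ (x_i·y_{i+1} − x_{i+1}·y_i), indices taken mod 3.
A→B: (-6)(-2) − (-4)(-5) = -8
B→C: (-4)(-1) − (-10)(-2) = -16
C→A: (-10)(-5) − (-6)(-1) = 44
Σ = 20
Area = |Σ|/2 = 10.
Net area = 149 − 10 = 139.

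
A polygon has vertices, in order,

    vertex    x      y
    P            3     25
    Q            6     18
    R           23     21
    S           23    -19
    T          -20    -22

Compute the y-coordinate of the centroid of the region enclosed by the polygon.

-557/246

Apply Gauss's area formula. First the cross-terms c_i = x_i·y_{i+1} − x_{i+1}·y_i:
  -96, -288, -920, -886, -434  ⇒  2A = -2624, A = -1312.
Then Σ (y_i + y_{i+1})·c_i = 17824, so ȳ = 17824 / (6·(-1312)) = -557/246.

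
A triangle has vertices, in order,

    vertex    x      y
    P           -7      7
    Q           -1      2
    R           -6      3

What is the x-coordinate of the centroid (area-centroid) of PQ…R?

Apply the shoelace formula. First the cross-terms c_i = x_i·y_{i+1} − x_{i+1}·y_i:
  -7, 9, -21  ⇒  2A = -19, A = -9.5.
Then Σ (x_i + x_{i+1})·c_i = 266, so x̄ = 266 / (6·(-9.5)) = -14/3.

-14/3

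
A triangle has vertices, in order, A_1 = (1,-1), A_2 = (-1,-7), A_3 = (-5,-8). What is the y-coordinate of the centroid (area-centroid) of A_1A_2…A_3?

-16/3

Apply Gauss's area formula. First the cross-terms c_i = x_i·y_{i+1} − x_{i+1}·y_i:
  -8, -27, 13  ⇒  2A = -22, A = -11.
Then Σ (y_i + y_{i+1})·c_i = 352, so ȳ = 352 / (6·(-11)) = -16/3.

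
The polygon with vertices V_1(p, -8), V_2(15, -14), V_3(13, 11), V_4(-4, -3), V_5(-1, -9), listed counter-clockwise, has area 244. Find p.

5

Write out the shoelace sum; only the two edges meeting at V_1 involve p:
2·Area = [((-1)·(-8) − p·(-9)) + (p·(-14) − 15·(-8))] + 385
       = -5·p + 513 = 488
⇒ p = 5.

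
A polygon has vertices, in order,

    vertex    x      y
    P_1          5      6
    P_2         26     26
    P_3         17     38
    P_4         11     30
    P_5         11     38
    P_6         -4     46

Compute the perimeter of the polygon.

|P_1P_2| = √((21)² + (20)²) = √841 = 29
|P_2P_3| = √((-9)² + (12)²) = √225 = 15
|P_3P_4| = √((-6)² + (-8)²) = √100 = 10
|P_4P_5| = √((0)² + (8)²) = √64 = 8
|P_5P_6| = √((-15)² + (8)²) = √289 = 17
|P_6P_1| = √((9)² + (-40)²) = √1681 = 41
Perimeter = 29 + 15 + 10 + 8 + 17 + 41 = 120.

120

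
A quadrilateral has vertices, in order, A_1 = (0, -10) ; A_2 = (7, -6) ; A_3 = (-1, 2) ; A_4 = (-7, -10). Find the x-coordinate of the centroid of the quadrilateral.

Apply the surveyor's formula. First the cross-terms c_i = x_i·y_{i+1} − x_{i+1}·y_i:
  70, 8, 24, 70  ⇒  2A = 172, A = 86.
Then Σ (x_i + x_{i+1})·c_i = -144, so x̄ = -144 / (6·86) = -12/43.

-12/43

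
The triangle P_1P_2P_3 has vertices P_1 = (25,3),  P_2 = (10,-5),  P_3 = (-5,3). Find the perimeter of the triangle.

64

|P_1P_2| = √((-15)² + (-8)²) = √289 = 17
|P_2P_3| = √((-15)² + (8)²) = √289 = 17
|P_3P_1| = √((30)² + (0)²) = √900 = 30
Perimeter = 17 + 17 + 30 = 64.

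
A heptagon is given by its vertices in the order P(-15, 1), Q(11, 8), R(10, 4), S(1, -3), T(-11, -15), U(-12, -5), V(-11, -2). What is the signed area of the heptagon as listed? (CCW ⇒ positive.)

Apply the shoelace (surveyor's) formula: 2A = Σ (x_i·y_{i+1} − x_{i+1}·y_i), indices taken mod 7.
Cross-terms: -131, -36, -34, -48, -125, -31, -41  ⇒  Σ = -446
Signed area = Σ/2 = -223 (negative ⇒ clockwise traversal).

-223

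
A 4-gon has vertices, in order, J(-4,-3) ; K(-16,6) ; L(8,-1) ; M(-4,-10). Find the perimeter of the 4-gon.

62

|JK| = √((-12)² + (9)²) = √225 = 15
|KL| = √((24)² + (-7)²) = √625 = 25
|LM| = √((-12)² + (-9)²) = √225 = 15
|MJ| = √((0)² + (7)²) = √49 = 7
Perimeter = 15 + 25 + 15 + 7 = 62.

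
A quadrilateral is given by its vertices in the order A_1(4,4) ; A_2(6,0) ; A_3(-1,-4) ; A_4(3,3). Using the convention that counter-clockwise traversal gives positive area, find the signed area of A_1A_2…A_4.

-19.5

Apply the shoelace formula: 2A = Σ (x_i·y_{i+1} − x_{i+1}·y_i), indices taken mod 4.
Cross-terms: -24, -24, 9, 0  ⇒  Σ = -39
Signed area = Σ/2 = -19.5 (negative ⇒ clockwise traversal).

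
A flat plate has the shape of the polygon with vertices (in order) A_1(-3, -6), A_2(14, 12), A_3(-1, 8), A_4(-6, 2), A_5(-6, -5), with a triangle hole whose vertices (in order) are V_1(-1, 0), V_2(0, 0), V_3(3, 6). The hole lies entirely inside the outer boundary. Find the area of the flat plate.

137.5

Outer boundary:
Apply the shoelace formula: 2A = Σ (x_i·y_{i+1} − x_{i+1}·y_i), indices taken mod 5.
A_1→A_2: (-3)(12) − (14)(-6) = 48
A_2→A_3: (14)(8) − (-1)(12) = 124
A_3→A_4: (-1)(2) − (-6)(8) = 46
A_4→A_5: (-6)(-5) − (-6)(2) = 42
A_5→A_1: (-6)(-6) − (-3)(-5) = 21
Σ = 281
Area = |Σ|/2 = 140.5.
Hole:
V_1→V_2: (-1)(0) − (0)(0) = 0
V_2→V_3: (0)(6) − (3)(0) = 0
V_3→V_1: (3)(0) − (-1)(6) = 6
Σ = 6
Area = |Σ|/2 = 3.
Net area = 140.5 − 3 = 137.5.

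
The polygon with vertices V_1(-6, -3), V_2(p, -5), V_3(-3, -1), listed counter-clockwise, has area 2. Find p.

-7

The doubled signed area Σ (x_i y_{i+1} − x_{i+1} y_i) is linear in p.
With p=0 it equals 18; the coefficient of p is 2 (from the two edges through V_2).
So 2·p + 18 = 2·2 = 4 ⇒ p = -7.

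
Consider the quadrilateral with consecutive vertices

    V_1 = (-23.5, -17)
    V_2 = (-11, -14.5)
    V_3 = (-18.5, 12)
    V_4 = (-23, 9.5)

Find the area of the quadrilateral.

234

Cross-terms: 153.75, -400.25, 100.25, 614.25  ⇒  Σ = 468
Area = |Σ|/2 = 234.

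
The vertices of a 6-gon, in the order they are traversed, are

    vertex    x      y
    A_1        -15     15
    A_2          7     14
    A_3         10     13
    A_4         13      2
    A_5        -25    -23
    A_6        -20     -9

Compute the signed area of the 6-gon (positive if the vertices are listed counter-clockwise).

A_1→A_2: (-15)(14) − (7)(15) = -315
A_2→A_3: (7)(13) − (10)(14) = -49
A_3→A_4: (10)(2) − (13)(13) = -149
A_4→A_5: (13)(-23) − (-25)(2) = -249
A_5→A_6: (-25)(-9) − (-20)(-23) = -235
A_6→A_1: (-20)(15) − (-15)(-9) = -435
Σ = -1432
Signed area = Σ/2 = -716 (negative ⇒ clockwise traversal).

-716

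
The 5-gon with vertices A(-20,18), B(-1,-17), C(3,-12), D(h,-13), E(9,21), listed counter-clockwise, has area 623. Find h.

The doubled signed area Σ (x_i y_{i+1} − x_{i+1} y_i) is linear in h.
With h=0 it equals 1081; the coefficient of h is 33 (from the two edges through D).
So 33·h + 1081 = 2·623 = 1246 ⇒ h = 5.

5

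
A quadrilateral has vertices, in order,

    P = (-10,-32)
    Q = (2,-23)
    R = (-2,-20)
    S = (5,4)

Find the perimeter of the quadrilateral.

|PQ| = √((12)² + (9)²) = √225 = 15
|QR| = √((-4)² + (3)²) = √25 = 5
|RS| = √((7)² + (24)²) = √625 = 25
|SP| = √((-15)² + (-36)²) = √1521 = 39
Perimeter = 15 + 5 + 25 + 39 = 84.

84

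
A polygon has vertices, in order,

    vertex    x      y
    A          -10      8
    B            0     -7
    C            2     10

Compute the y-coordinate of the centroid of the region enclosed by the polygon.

11/3

Apply Gauss's area formula. First the cross-terms c_i = x_i·y_{i+1} − x_{i+1}·y_i:
  70, 14, 116  ⇒  2A = 200, A = 100.
Then Σ (y_i + y_{i+1})·c_i = 2200, so ȳ = 2200 / (6·100) = 11/3.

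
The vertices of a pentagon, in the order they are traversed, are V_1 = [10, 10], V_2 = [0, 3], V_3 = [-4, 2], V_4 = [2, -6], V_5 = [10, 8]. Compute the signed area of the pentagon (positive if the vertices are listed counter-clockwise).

79

Apply the shoelace (surveyor's) formula: 2A = Σ (x_i·y_{i+1} − x_{i+1}·y_i), indices taken mod 5.
Cross-terms: 30, 12, 20, 76, 20  ⇒  Σ = 158
Signed area = Σ/2 = 79 (positive ⇒ counter-clockwise traversal).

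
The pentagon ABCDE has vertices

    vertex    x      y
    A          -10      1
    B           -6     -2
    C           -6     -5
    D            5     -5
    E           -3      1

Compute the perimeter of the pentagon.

36

|AB| = √((4)² + (-3)²) = √25 = 5
|BC| = √((0)² + (-3)²) = √9 = 3
|CD| = √((11)² + (0)²) = √121 = 11
|DE| = √((-8)² + (6)²) = √100 = 10
|EA| = √((-7)² + (0)²) = √49 = 7
Perimeter = 5 + 3 + 11 + 10 + 7 = 36.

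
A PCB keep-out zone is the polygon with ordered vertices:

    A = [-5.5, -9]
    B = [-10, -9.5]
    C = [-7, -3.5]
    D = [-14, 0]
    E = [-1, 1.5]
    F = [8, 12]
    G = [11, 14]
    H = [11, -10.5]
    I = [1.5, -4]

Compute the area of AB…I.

Cross-terms: -37.75, -31.5, -49, -21, -24, -20, -269.5, -28.25, -35.5  ⇒  Σ = -516.5
Area = |Σ|/2 = 258.25.

258.25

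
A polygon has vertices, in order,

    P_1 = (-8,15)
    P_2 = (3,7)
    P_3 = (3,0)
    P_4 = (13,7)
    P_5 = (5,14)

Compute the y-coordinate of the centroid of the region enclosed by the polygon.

2096/233

Apply Gauss's area formula. First the cross-terms c_i = x_i·y_{i+1} − x_{i+1}·y_i:
  -101, -21, 21, 147, 187  ⇒  2A = 233, A = 116.5.
Then Σ (y_i + y_{i+1})·c_i = 6288, so ȳ = 6288 / (6·116.5) = 2096/233.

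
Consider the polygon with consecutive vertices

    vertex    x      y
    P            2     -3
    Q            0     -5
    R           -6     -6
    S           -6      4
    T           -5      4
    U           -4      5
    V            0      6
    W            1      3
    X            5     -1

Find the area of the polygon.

86

Apply Gauss's area formula: 2A = Σ (x_i·y_{i+1} − x_{i+1}·y_i), indices taken mod 9.
Σ = (-10) + (-30) + (-60) + (-4) + (-9) + (-24) + (-6) + (-16) + (-13) = -172
Area = |Σ|/2 = 86.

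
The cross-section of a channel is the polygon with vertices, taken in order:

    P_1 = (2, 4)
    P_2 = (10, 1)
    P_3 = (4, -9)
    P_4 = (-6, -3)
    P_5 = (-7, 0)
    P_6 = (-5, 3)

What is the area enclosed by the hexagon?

133

Apply Gauss's area formula: 2A = Σ (x_i·y_{i+1} − x_{i+1}·y_i), indices taken mod 6.
Σ = (-38) + (-94) + (-66) + (-21) + (-21) + (-26) = -266
Area = |Σ|/2 = 133.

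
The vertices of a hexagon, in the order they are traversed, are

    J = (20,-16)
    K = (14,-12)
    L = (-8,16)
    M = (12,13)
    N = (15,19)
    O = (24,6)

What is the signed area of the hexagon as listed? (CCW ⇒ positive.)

Σ = (-16) + (128) + (-296) + (33) + (-366) + (-504) = -1021
Signed area = Σ/2 = -510.5 (negative ⇒ clockwise traversal).

-510.5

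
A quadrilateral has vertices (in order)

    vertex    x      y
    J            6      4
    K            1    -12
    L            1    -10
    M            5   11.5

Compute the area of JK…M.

30.75

Apply the surveyor's formula: 2A = Σ (x_i·y_{i+1} − x_{i+1}·y_i), indices taken mod 4.
Σ = (-76) + (2) + (61.5) + (-49) = -61.5
Area = |Σ|/2 = 30.75.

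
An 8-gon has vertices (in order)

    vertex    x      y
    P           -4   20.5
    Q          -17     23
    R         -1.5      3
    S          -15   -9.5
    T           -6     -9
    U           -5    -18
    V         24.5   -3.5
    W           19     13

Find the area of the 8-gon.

Apply the surveyor's formula: 2A = Σ (x_i·y_{i+1} − x_{i+1}·y_i), indices taken mod 8.
Σ = (256.5) + (-16.5) + (59.25) + (78) + (63) + (458.5) + (385) + (441.5) = 1725.25
Area = |Σ|/2 = 862.625.

862.625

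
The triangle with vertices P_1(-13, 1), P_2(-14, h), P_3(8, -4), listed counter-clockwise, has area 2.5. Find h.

1

The doubled signed area Σ (x_i y_{i+1} − x_{i+1} y_i) is linear in h.
With h=0 it equals 26; the coefficient of h is -21 (from the two edges through P_2).
So -21·h + 26 = 2·2.5 = 5 ⇒ h = 1.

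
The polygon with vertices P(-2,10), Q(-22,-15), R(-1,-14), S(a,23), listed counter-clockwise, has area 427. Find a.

The doubled signed area Σ (x_i y_{i+1} − x_{i+1} y_i) is linear in a.
With a=0 it equals 566; the coefficient of a is 24 (from the two edges through S).
So 24·a + 566 = 2·427 = 854 ⇒ a = 12.

12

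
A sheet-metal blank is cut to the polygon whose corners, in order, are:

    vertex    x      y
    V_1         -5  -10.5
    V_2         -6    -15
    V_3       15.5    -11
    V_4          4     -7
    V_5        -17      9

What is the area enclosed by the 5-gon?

Σ = (12) + (298.5) + (-64.5) + (-83) + (223.5) = 386.5
Area = |Σ|/2 = 193.25.

193.25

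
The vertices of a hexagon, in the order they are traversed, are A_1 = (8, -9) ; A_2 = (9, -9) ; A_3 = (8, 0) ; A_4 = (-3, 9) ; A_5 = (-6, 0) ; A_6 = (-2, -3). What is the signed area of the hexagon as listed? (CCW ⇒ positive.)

133.5

Σ = (9) + (72) + (72) + (54) + (18) + (42) = 267
Signed area = Σ/2 = 133.5 (positive ⇒ counter-clockwise traversal).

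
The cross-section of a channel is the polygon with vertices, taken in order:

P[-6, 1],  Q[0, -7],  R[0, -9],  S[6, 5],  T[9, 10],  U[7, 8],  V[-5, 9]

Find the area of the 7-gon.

Apply the shoelace (surveyor's) formula: 2A = Σ (x_i·y_{i+1} − x_{i+1}·y_i), indices taken mod 7.
P→Q: (-6)(-7) − (0)(1) = 42
Q→R: (0)(-9) − (0)(-7) = 0
R→S: (0)(5) − (6)(-9) = 54
S→T: (6)(10) − (9)(5) = 15
T→U: (9)(8) − (7)(10) = 2
U→V: (7)(9) − (-5)(8) = 103
V→P: (-5)(1) − (-6)(9) = 49
Σ = 265
Area = |Σ|/2 = 132.5.

132.5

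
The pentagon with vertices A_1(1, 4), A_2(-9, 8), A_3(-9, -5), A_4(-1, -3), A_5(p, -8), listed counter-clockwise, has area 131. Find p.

9

The doubled signed area Σ (x_i y_{i+1} − x_{i+1} y_i) is linear in p.
With p=0 it equals 199; the coefficient of p is 7 (from the two edges through A_5).
So 7·p + 199 = 2·131 = 262 ⇒ p = 9.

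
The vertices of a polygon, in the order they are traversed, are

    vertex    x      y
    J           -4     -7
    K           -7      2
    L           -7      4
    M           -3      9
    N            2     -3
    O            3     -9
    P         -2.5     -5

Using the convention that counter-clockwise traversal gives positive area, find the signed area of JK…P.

Apply the shoelace formula: 2A = Σ (x_i·y_{i+1} − x_{i+1}·y_i), indices taken mod 7.
J→K: (-4)(2) − (-7)(-7) = -57
K→L: (-7)(4) − (-7)(2) = -14
L→M: (-7)(9) − (-3)(4) = -51
M→N: (-3)(-3) − (2)(9) = -9
N→O: (2)(-9) − (3)(-3) = -9
O→P: (3)(-5) − (-2.5)(-9) = -37.5
P→J: (-2.5)(-7) − (-4)(-5) = -2.5
Σ = -180
Signed area = Σ/2 = -90 (negative ⇒ clockwise traversal).

-90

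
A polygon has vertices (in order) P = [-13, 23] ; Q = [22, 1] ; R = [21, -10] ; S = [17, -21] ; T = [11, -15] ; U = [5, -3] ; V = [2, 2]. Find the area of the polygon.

462.5

Σ = (-519) + (-241) + (-271) + (-24) + (42) + (16) + (72) = -925
Area = |Σ|/2 = 462.5.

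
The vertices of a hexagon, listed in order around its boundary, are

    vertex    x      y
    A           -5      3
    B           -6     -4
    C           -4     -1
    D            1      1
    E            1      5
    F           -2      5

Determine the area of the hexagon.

31.5

Cross-terms: 38, -10, -3, 4, 15, 19  ⇒  Σ = 63
Area = |Σ|/2 = 31.5.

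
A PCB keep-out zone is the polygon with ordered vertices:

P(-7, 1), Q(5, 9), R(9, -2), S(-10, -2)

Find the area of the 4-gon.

110.5

Apply the shoelace (surveyor's) formula: 2A = Σ (x_i·y_{i+1} − x_{i+1}·y_i), indices taken mod 4.
P→Q: (-7)(9) − (5)(1) = -68
Q→R: (5)(-2) − (9)(9) = -91
R→S: (9)(-2) − (-10)(-2) = -38
S→P: (-10)(1) − (-7)(-2) = -24
Σ = -221
Area = |Σ|/2 = 110.5.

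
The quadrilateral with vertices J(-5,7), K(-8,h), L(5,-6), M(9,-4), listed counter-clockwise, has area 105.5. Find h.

Write out the shoelace sum; only the two edges meeting at K involve h:
2·Area = [((-5)·h − (-8)·7) + ((-8)·(-6) − 5·h)] + 77
       = -10·h + 181 = 211
⇒ h = -3.

-3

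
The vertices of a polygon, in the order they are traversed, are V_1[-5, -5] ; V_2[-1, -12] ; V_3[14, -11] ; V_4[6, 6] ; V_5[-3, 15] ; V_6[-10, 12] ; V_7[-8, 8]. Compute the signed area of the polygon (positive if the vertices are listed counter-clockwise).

351

V_1→V_2: (-5)(-12) − (-1)(-5) = 55
V_2→V_3: (-1)(-11) − (14)(-12) = 179
V_3→V_4: (14)(6) − (6)(-11) = 150
V_4→V_5: (6)(15) − (-3)(6) = 108
V_5→V_6: (-3)(12) − (-10)(15) = 114
V_6→V_7: (-10)(8) − (-8)(12) = 16
V_7→V_1: (-8)(-5) − (-5)(8) = 80
Σ = 702
Signed area = Σ/2 = 351 (positive ⇒ counter-clockwise traversal).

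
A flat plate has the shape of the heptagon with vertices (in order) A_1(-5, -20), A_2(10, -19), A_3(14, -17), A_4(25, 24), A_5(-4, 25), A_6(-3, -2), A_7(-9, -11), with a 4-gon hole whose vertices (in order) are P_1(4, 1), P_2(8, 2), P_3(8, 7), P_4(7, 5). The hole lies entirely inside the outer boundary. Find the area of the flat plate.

1039

Outer boundary:
Apply Gauss's area formula: 2A = Σ (x_i·y_{i+1} − x_{i+1}·y_i), indices taken mod 7.
Σ = (295) + (96) + (761) + (721) + (83) + (15) + (125) = 2096
Area = |Σ|/2 = 1048.
Hole:
Apply the shoelace (surveyor's) formula: 2A = Σ (x_i·y_{i+1} − x_{i+1}·y_i), indices taken mod 4.
P_1→P_2: (4)(2) − (8)(1) = 0
P_2→P_3: (8)(7) − (8)(2) = 40
P_3→P_4: (8)(5) − (7)(7) = -9
P_4→P_1: (7)(1) − (4)(5) = -13
Σ = 18
Area = |Σ|/2 = 9.
Net area = 1048 − 9 = 1039.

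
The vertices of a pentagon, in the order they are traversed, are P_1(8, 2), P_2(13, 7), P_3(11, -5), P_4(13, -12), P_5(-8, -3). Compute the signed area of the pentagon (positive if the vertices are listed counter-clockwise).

P_1→P_2: (8)(7) − (13)(2) = 30
P_2→P_3: (13)(-5) − (11)(7) = -142
P_3→P_4: (11)(-12) − (13)(-5) = -67
P_4→P_5: (13)(-3) − (-8)(-12) = -135
P_5→P_1: (-8)(2) − (8)(-3) = 8
Σ = -306
Signed area = Σ/2 = -153 (negative ⇒ clockwise traversal).

-153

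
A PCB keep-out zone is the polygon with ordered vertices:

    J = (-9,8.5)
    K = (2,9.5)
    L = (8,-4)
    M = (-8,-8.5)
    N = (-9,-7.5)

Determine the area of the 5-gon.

Apply Gauss's area formula: 2A = Σ (x_i·y_{i+1} − x_{i+1}·y_i), indices taken mod 5.
Σ = (-102.5) + (-84) + (-100) + (-16.5) + (-144) = -447
Area = |Σ|/2 = 223.5.

223.5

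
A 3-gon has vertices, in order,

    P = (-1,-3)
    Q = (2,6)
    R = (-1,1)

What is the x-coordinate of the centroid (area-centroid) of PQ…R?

Apply the surveyor's formula. First the cross-terms c_i = x_i·y_{i+1} − x_{i+1}·y_i:
  0, 8, 4  ⇒  2A = 12, A = 6.
Then Σ (x_i + x_{i+1})·c_i = 0, so x̄ = 0 / (6·6) = 0.

0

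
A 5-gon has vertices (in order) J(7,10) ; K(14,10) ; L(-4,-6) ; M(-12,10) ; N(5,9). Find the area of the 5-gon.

Apply the shoelace formula: 2A = Σ (x_i·y_{i+1} − x_{i+1}·y_i), indices taken mod 5.
Σ = (-70) + (-44) + (-112) + (-158) + (-13) = -397
Area = |Σ|/2 = 198.5.

198.5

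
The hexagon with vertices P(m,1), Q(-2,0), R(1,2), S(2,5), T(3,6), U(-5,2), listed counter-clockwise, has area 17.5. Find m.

Write out the shoelace sum; only the two edges meeting at P involve m:
2·Area = [((-5)·1 − m·2) + (m·0 − (-2)·1)] + 30
       = -2·m + 27 = 35
⇒ m = -4.

-4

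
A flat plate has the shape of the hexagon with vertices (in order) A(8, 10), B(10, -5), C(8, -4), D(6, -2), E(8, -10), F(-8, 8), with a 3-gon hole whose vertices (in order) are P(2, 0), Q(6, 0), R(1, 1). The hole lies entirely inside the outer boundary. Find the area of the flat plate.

166

Outer boundary:
Cross-terms: -140, 0, 8, -44, -16, -144  ⇒  Σ = -336
Area = |Σ|/2 = 168.
Hole:
Apply the shoelace formula: 2A = Σ (x_i·y_{i+1} − x_{i+1}·y_i), indices taken mod 3.
Σ = (0) + (6) + (-2) = 4
Area = |Σ|/2 = 2.
Net area = 168 − 2 = 166.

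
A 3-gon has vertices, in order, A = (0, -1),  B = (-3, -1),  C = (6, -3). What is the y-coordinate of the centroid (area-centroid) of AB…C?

Apply Gauss's area formula. First the cross-terms c_i = x_i·y_{i+1} − x_{i+1}·y_i:
  -3, 15, -6  ⇒  2A = 6, A = 3.
Then Σ (y_i + y_{i+1})·c_i = -30, so ȳ = -30 / (6·3) = -5/3.

-5/3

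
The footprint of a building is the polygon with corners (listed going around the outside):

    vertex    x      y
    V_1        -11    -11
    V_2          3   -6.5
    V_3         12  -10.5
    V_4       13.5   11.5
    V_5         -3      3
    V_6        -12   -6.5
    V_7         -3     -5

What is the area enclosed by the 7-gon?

Cross-terms: 104.5, 46.5, 279.75, 75, 55.5, 40.5, -22  ⇒  Σ = 579.75
Area = |Σ|/2 = 289.875.

289.875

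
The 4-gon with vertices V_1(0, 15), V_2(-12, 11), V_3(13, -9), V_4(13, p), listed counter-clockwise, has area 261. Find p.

Write out the shoelace sum; only the two edges meeting at V_4 involve p:
2·Area = [(13·p − 13·(-9)) + (13·15 − 0·p)] + 145
       = 13·p + 457 = 522
⇒ p = 5.

5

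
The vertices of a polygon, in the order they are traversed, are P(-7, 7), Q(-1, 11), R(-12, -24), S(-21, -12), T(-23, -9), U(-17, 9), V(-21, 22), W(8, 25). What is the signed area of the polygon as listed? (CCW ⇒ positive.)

-688

P→Q: (-7)(11) − (-1)(7) = -70
Q→R: (-1)(-24) − (-12)(11) = 156
R→S: (-12)(-12) − (-21)(-24) = -360
S→T: (-21)(-9) − (-23)(-12) = -87
T→U: (-23)(9) − (-17)(-9) = -360
U→V: (-17)(22) − (-21)(9) = -185
V→W: (-21)(25) − (8)(22) = -701
W→P: (8)(7) − (-7)(25) = 231
Σ = -1376
Signed area = Σ/2 = -688 (negative ⇒ clockwise traversal).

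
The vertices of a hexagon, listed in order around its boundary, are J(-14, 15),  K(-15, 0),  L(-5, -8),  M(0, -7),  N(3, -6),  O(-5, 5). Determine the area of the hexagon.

J→K: (-14)(0) − (-15)(15) = 225
K→L: (-15)(-8) − (-5)(0) = 120
L→M: (-5)(-7) − (0)(-8) = 35
M→N: (0)(-6) − (3)(-7) = 21
N→O: (3)(5) − (-5)(-6) = -15
O→J: (-5)(15) − (-14)(5) = -5
Σ = 381
Area = |Σ|/2 = 190.5.

190.5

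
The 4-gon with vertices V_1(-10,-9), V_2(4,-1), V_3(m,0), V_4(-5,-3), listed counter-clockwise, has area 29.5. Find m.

1

The doubled signed area Σ (x_i y_{i+1} − x_{i+1} y_i) is linear in m.
With m=0 it equals 61; the coefficient of m is -2 (from the two edges through V_3).
So -2·m + 61 = 2·29.5 = 59 ⇒ m = 1.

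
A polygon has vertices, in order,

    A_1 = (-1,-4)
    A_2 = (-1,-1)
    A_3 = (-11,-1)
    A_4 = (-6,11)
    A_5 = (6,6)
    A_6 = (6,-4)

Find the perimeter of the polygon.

56

|A_1A_2| = √((0)² + (3)²) = √9 = 3
|A_2A_3| = √((-10)² + (0)²) = √100 = 10
|A_3A_4| = √((5)² + (12)²) = √169 = 13
|A_4A_5| = √((12)² + (-5)²) = √169 = 13
|A_5A_6| = √((0)² + (-10)²) = √100 = 10
|A_6A_1| = √((-7)² + (0)²) = √49 = 7
Perimeter = 3 + 10 + 13 + 13 + 10 + 7 = 56.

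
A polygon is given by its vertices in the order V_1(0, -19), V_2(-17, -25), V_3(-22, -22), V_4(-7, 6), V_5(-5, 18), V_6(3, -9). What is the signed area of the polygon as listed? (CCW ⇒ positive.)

Apply the shoelace formula: 2A = Σ (x_i·y_{i+1} − x_{i+1}·y_i), indices taken mod 6.
Σ = (-323) + (-176) + (-286) + (-96) + (-9) + (-57) = -947
Signed area = Σ/2 = -473.5 (negative ⇒ clockwise traversal).

-473.5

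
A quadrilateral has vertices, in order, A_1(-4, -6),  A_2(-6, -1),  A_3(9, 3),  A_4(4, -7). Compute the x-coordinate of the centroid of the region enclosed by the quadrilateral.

Apply Gauss's area formula. First the cross-terms c_i = x_i·y_{i+1} − x_{i+1}·y_i:
  -32, -9, -75, -52  ⇒  2A = -168, A = -84.
Then Σ (x_i + x_{i+1})·c_i = -682, so x̄ = -682 / (6·(-84)) = 341/252.

341/252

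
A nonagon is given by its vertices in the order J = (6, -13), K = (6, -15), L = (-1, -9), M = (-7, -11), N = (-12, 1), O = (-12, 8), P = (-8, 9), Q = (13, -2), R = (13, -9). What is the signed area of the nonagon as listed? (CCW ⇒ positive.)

-353.5

Apply Gauss's area formula: 2A = Σ (x_i·y_{i+1} − x_{i+1}·y_i), indices taken mod 9.
Σ = (-12) + (-69) + (-52) + (-139) + (-84) + (-44) + (-101) + (-91) + (-115) = -707
Signed area = Σ/2 = -353.5 (negative ⇒ clockwise traversal).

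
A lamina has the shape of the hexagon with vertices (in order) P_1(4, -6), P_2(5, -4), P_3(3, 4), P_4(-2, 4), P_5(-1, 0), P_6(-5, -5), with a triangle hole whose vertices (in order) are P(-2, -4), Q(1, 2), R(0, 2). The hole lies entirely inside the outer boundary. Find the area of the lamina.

59.5

Outer boundary:
Σ = (14) + (32) + (20) + (4) + (5) + (50) = 125
Area = |Σ|/2 = 62.5.
Hole:
Σ = (0) + (2) + (4) = 6
Area = |Σ|/2 = 3.
Net area = 62.5 − 3 = 59.5.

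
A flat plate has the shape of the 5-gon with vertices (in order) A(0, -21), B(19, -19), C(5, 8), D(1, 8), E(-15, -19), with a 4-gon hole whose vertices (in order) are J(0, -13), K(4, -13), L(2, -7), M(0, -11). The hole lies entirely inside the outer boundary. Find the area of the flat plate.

Outer boundary:
Cross-terms: 399, 247, 32, 101, 315  ⇒  Σ = 1094
Area = |Σ|/2 = 547.
Hole:
Apply the shoelace formula: 2A = Σ (x_i·y_{i+1} − x_{i+1}·y_i), indices taken mod 4.
Cross-terms: 52, -2, -22, 0  ⇒  Σ = 28
Area = |Σ|/2 = 14.
Net area = 547 − 14 = 533.

533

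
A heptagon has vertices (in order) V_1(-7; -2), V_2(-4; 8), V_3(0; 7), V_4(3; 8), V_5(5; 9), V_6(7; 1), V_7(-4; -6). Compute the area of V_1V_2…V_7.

Apply the shoelace formula: 2A = Σ (x_i·y_{i+1} − x_{i+1}·y_i), indices taken mod 7.
Σ = (-64) + (-28) + (-21) + (-13) + (-58) + (-38) + (-34) = -256
Area = |Σ|/2 = 128.

128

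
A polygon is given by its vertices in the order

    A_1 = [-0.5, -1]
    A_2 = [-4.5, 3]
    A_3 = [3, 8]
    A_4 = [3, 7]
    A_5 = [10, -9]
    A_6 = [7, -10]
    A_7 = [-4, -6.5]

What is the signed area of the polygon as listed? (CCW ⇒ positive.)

-136.375

Apply Gauss's area formula: 2A = Σ (x_i·y_{i+1} − x_{i+1}·y_i), indices taken mod 7.
Σ = (-6) + (-45) + (-3) + (-97) + (-37) + (-85.5) + (0.75) = -272.75
Signed area = Σ/2 = -136.375 (negative ⇒ clockwise traversal).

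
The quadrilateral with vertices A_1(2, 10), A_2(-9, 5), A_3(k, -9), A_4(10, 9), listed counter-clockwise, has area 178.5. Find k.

1

Write out the shoelace sum; only the two edges meeting at A_3 involve k:
2·Area = [((-9)·(-9) − k·5) + (k·9 − 10·(-9))] + 182
       = 4·k + 353 = 357
⇒ k = 1.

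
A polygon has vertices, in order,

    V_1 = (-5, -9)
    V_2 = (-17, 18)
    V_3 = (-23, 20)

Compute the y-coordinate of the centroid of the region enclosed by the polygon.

Apply the surveyor's formula. First the cross-terms c_i = x_i·y_{i+1} − x_{i+1}·y_i:
  -243, 74, 307  ⇒  2A = 138, A = 69.
Then Σ (y_i + y_{i+1})·c_i = 4002, so ȳ = 4002 / (6·69) = 29/3.

29/3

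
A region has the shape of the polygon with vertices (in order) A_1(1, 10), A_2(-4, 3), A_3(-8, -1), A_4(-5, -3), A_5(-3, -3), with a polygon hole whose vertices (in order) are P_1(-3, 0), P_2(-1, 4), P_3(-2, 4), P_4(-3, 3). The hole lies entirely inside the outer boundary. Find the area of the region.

31

Outer boundary:
Apply the shoelace formula: 2A = Σ (x_i·y_{i+1} − x_{i+1}·y_i), indices taken mod 5.
Σ = (43) + (28) + (19) + (6) + (-27) = 69
Area = |Σ|/2 = 34.5.
Hole:
P_1→P_2: (-3)(4) − (-1)(0) = -12
P_2→P_3: (-1)(4) − (-2)(4) = 4
P_3→P_4: (-2)(3) − (-3)(4) = 6
P_4→P_1: (-3)(0) − (-3)(3) = 9
Σ = 7
Area = |Σ|/2 = 3.5.
Net area = 34.5 − 3.5 = 31.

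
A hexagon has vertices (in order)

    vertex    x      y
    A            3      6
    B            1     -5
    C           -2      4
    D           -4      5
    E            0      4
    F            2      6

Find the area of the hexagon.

25.5

Apply the shoelace (surveyor's) formula: 2A = Σ (x_i·y_{i+1} − x_{i+1}·y_i), indices taken mod 6.
Σ = (-21) + (-6) + (6) + (-16) + (-8) + (-6) = -51
Area = |Σ|/2 = 25.5.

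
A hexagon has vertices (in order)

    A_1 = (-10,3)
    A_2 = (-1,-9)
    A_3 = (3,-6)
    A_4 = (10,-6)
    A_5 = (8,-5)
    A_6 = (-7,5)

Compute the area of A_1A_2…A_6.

100

A_1→A_2: (-10)(-9) − (-1)(3) = 93
A_2→A_3: (-1)(-6) − (3)(-9) = 33
A_3→A_4: (3)(-6) − (10)(-6) = 42
A_4→A_5: (10)(-5) − (8)(-6) = -2
A_5→A_6: (8)(5) − (-7)(-5) = 5
A_6→A_1: (-7)(3) − (-10)(5) = 29
Σ = 200
Area = |Σ|/2 = 100.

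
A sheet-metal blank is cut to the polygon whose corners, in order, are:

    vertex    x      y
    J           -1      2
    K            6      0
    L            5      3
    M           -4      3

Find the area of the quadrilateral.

14

J→K: (-1)(0) − (6)(2) = -12
K→L: (6)(3) − (5)(0) = 18
L→M: (5)(3) − (-4)(3) = 27
M→J: (-4)(2) − (-1)(3) = -5
Σ = 28
Area = |Σ|/2 = 14.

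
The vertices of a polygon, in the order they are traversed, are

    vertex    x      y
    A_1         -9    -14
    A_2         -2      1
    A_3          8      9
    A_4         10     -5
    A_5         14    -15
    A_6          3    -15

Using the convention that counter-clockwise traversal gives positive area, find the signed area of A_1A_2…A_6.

-307.5

Apply Gauss's area formula: 2A = Σ (x_i·y_{i+1} − x_{i+1}·y_i), indices taken mod 6.
Σ = (-37) + (-26) + (-130) + (-80) + (-165) + (-177) = -615
Signed area = Σ/2 = -307.5 (negative ⇒ clockwise traversal).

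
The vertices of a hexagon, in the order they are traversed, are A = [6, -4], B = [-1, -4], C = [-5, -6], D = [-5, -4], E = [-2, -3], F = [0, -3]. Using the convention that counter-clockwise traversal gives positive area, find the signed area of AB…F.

-10.5

Apply Gauss's area formula: 2A = Σ (x_i·y_{i+1} − x_{i+1}·y_i), indices taken mod 6.
Σ = (-28) + (-14) + (-10) + (7) + (6) + (18) = -21
Signed area = Σ/2 = -10.5 (negative ⇒ clockwise traversal).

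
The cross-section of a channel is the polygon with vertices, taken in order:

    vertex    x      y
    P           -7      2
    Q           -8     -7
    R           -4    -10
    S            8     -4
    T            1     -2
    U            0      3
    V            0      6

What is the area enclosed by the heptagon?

Apply the surveyor's formula: 2A = Σ (x_i·y_{i+1} − x_{i+1}·y_i), indices taken mod 7.
Σ = (65) + (52) + (96) + (-12) + (3) + (0) + (42) = 246
Area = |Σ|/2 = 123.

123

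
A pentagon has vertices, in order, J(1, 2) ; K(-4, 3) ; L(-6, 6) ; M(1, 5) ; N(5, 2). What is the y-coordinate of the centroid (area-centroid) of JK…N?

Apply Gauss's area formula. First the cross-terms c_i = x_i·y_{i+1} − x_{i+1}·y_i:
  11, -6, -36, -23, 8  ⇒  2A = -46, A = -23.
Then Σ (y_i + y_{i+1})·c_i = -524, so ȳ = -524 / (6·(-23)) = 262/69.

262/69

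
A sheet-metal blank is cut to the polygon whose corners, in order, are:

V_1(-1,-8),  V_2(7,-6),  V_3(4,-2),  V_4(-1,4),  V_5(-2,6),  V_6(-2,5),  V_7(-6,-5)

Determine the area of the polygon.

Apply the surveyor's formula: 2A = Σ (x_i·y_{i+1} − x_{i+1}·y_i), indices taken mod 7.
Σ = (62) + (10) + (14) + (2) + (2) + (40) + (43) = 173
Area = |Σ|/2 = 86.5.

86.5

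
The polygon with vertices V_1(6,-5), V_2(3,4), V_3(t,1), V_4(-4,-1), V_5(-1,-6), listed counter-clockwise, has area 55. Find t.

The doubled signed area Σ (x_i y_{i+1} − x_{i+1} y_i) is linear in t.
With t=0 it equals 110; the coefficient of t is -5 (from the two edges through V_3).
So -5·t + 110 = 2·55 = 110 ⇒ t = 0.

0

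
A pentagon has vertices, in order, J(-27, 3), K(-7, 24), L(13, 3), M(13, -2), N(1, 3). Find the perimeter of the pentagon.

104

|JK| = √((20)² + (21)²) = √841 = 29
|KL| = √((20)² + (-21)²) = √841 = 29
|LM| = √((0)² + (-5)²) = √25 = 5
|MN| = √((-12)² + (5)²) = √169 = 13
|NJ| = √((-28)² + (0)²) = √784 = 28
Perimeter = 29 + 29 + 5 + 13 + 28 = 104.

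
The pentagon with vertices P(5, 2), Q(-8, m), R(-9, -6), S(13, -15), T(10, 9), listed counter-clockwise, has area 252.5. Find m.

-1

The doubled signed area Σ (x_i y_{i+1} − x_{i+1} y_i) is linear in m.
With m=0 it equals 519; the coefficient of m is 14 (from the two edges through Q).
So 14·m + 519 = 2·252.5 = 505 ⇒ m = -1.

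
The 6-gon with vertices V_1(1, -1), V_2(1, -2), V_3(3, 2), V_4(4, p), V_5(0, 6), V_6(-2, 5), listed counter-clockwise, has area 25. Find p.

Write out the shoelace sum; only the two edges meeting at V_4 involve p:
2·Area = [(3·p − 4·2) + (4·6 − 0·p)] + 16
       = 3·p + 32 = 50
⇒ p = 6.

6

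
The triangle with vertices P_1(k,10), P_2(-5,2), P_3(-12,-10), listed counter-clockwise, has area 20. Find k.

3

The doubled signed area Σ (x_i y_{i+1} − x_{i+1} y_i) is linear in k.
With k=0 it equals 4; the coefficient of k is 12 (from the two edges through P_1).
So 12·k + 4 = 2·20 = 40 ⇒ k = 3.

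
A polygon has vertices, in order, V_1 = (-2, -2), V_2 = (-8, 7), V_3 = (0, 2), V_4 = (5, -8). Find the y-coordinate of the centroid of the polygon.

-13/123

Apply the shoelace formula. First the cross-terms c_i = x_i·y_{i+1} − x_{i+1}·y_i:
  -30, -16, -10, -26  ⇒  2A = -82, A = -41.
Then Σ (y_i + y_{i+1})·c_i = 26, so ȳ = 26 / (6·(-41)) = -13/123.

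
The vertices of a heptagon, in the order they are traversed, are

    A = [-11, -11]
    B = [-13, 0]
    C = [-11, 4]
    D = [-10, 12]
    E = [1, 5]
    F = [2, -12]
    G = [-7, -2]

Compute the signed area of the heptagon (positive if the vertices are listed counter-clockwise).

-202

Cross-terms: -143, -52, -92, -62, -22, -88, 55  ⇒  Σ = -404
Signed area = Σ/2 = -202 (negative ⇒ clockwise traversal).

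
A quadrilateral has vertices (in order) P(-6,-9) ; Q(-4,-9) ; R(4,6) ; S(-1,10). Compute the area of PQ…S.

Apply the surveyor's formula: 2A = Σ (x_i·y_{i+1} − x_{i+1}·y_i), indices taken mod 4.
Σ = (18) + (12) + (46) + (69) = 145
Area = |Σ|/2 = 72.5.

72.5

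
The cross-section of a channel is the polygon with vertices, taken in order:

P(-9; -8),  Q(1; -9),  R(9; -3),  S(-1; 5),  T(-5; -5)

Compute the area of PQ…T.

117

Apply the surveyor's formula: 2A = Σ (x_i·y_{i+1} − x_{i+1}·y_i), indices taken mod 5.
Cross-terms: 89, 78, 42, 30, -5  ⇒  Σ = 234
Area = |Σ|/2 = 117.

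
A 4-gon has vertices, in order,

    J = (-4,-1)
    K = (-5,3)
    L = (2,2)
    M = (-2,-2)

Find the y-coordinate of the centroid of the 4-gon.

32/39

Apply the shoelace (surveyor's) formula. First the cross-terms c_i = x_i·y_{i+1} − x_{i+1}·y_i:
  -17, -16, 0, -6  ⇒  2A = -39, A = -19.5.
Then Σ (y_i + y_{i+1})·c_i = -96, so ȳ = -96 / (6·(-19.5)) = 32/39.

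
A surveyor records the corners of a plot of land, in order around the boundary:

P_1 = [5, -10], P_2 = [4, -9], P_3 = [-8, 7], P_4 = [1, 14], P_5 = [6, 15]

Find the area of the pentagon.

Apply the shoelace formula: 2A = Σ (x_i·y_{i+1} − x_{i+1}·y_i), indices taken mod 5.
Σ = (-5) + (-44) + (-119) + (-69) + (-135) = -372
Area = |Σ|/2 = 186.

186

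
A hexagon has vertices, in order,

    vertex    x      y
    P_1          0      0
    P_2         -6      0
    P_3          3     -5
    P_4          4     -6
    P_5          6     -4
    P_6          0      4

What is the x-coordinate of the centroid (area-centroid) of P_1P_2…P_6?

Apply Gauss's area formula. First the cross-terms c_i = x_i·y_{i+1} − x_{i+1}·y_i:
  0, 30, 2, 20, 24, 0  ⇒  2A = 76, A = 38.
Then Σ (x_i + x_{i+1})·c_i = 268, so x̄ = 268 / (6·38) = 67/57.

67/57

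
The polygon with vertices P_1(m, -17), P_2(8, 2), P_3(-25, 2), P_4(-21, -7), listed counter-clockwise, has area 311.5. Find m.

-17

The doubled signed area Σ (x_i y_{i+1} − x_{i+1} y_i) is linear in m.
With m=0 it equals 776; the coefficient of m is 9 (from the two edges through P_1).
So 9·m + 776 = 2·311.5 = 623 ⇒ m = -17.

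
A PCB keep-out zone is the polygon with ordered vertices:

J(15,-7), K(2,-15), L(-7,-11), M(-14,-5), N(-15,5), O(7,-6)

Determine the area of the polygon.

Apply the shoelace formula: 2A = Σ (x_i·y_{i+1} − x_{i+1}·y_i), indices taken mod 6.
Σ = (-211) + (-127) + (-119) + (-145) + (55) + (41) = -506
Area = |Σ|/2 = 253.

253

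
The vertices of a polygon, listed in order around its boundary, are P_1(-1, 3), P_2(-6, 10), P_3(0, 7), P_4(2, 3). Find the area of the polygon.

19.5

Apply the surveyor's formula: 2A = Σ (x_i·y_{i+1} − x_{i+1}·y_i), indices taken mod 4.
Σ = (8) + (-42) + (-14) + (9) = -39
Area = |Σ|/2 = 19.5.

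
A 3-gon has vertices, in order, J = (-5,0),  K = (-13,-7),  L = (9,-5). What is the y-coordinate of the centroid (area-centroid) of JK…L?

Apply Gauss's area formula. First the cross-terms c_i = x_i·y_{i+1} − x_{i+1}·y_i:
  35, 128, -25  ⇒  2A = 138, A = 69.
Then Σ (y_i + y_{i+1})·c_i = -1656, so ȳ = -1656 / (6·69) = -4.

-4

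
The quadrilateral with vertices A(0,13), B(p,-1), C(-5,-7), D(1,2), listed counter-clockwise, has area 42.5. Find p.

-4

The doubled signed area Σ (x_i y_{i+1} − x_{i+1} y_i) is linear in p.
With p=0 it equals 5; the coefficient of p is -20 (from the two edges through B).
So -20·p + 5 = 2·42.5 = 85 ⇒ p = -4.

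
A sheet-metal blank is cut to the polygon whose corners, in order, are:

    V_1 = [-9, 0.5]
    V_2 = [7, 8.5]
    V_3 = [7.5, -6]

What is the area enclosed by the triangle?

Apply the shoelace (surveyor's) formula: 2A = Σ (x_i·y_{i+1} − x_{i+1}·y_i), indices taken mod 3.
Σ = (-80) + (-105.75) + (-50.25) = -236
Area = |Σ|/2 = 118.

118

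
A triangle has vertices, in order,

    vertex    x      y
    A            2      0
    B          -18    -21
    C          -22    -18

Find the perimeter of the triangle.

|AB| = √((-20)² + (-21)²) = √841 = 29
|BC| = √((-4)² + (3)²) = √25 = 5
|CA| = √((24)² + (18)²) = √900 = 30
Perimeter = 29 + 5 + 30 = 64.

64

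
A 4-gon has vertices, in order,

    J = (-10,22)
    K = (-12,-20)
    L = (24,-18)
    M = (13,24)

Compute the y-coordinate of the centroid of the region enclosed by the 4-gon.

17/36

Apply Gauss's area formula. First the cross-terms c_i = x_i·y_{i+1} − x_{i+1}·y_i:
  464, 696, 810, 526  ⇒  2A = 2496, A = 1248.
Then Σ (y_i + y_{i+1})·c_i = 3536, so ȳ = 3536 / (6·1248) = 17/36.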